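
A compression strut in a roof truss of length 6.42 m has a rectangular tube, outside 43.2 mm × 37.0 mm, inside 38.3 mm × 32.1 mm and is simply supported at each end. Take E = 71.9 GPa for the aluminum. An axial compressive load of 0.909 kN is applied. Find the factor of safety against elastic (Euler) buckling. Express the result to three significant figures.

n ≈ 1.45

Weak-axis I_min = (h_o·b_o³ − h_i·b_i³)/12 with b_o = 37.0, b_i = 32.10 mm (shorter outer/inner sides).
I_min = (43.2×37.0³ − 38.30×32.10³)/12 = 7.678×10^4 mm⁴
I = 7.678×10^4 mm⁴ = 7.678×10^-8 m⁴
Effective length L_e = K·L = 1 × 6.42 = 6.420 m
P_cr = π²EI / L_e² = π² × 71.9×10⁹ × 7.678×10^-8 / 6.420² = 1.322×10^3 N
Factor of safety n = P_cr / P = 1.3220 / 0.909 = 1.45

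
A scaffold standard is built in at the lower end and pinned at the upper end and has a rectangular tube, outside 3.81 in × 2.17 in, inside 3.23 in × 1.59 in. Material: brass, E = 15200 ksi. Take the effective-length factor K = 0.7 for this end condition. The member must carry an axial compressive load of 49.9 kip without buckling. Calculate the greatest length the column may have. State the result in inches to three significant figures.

Weak-axis I_min = (h_o·b_o³ − h_i·b_i³)/12 with b_o = 2.17, b_i = 1.590 in (shorter outer/inner sides).
I_min = (3.81×2.17³ − 3.230×1.590³)/12 = 2.162 in⁴
At the buckling limit P_cr = P = 4.990×10^4 lb
From P_cr = π²EI/(K·L)²:  L = (1/K)·√(π²EI/P_cr) = (1/0.7)·√(π²×1.52×10^7×2.162/4.990×10^4)
L = 115 in

L_max ≈ 115 in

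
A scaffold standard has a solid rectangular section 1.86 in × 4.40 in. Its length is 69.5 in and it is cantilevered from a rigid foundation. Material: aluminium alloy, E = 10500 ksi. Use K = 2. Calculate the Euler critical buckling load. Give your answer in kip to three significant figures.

P_cr ≈ 12.7 kip

Buckling occurs about the weak axis: I_min = h·b³/12 with b = 1.86 in (the shorter side).
I_min = 4.40×1.86³/12 = 2.359 in⁴
Effective length L_e = K·L = 2 × 69.5 = 139.0 in
P_cr = π²EI / L_e² = π² × 10500×10³ × 2.359 / 139.0² = 1.266×10^4 lb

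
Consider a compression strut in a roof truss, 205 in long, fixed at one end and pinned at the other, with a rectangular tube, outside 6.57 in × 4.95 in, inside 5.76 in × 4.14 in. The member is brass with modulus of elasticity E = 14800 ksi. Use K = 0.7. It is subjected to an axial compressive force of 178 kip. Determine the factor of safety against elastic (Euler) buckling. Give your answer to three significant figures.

n ≈ 1.29

Weak-axis I_min = (h_o·b_o³ − h_i·b_i³)/12 with b_o = 4.95, b_i = 4.140 in (shorter outer/inner sides).
I_min = (6.57×4.95³ − 5.760×4.140³)/12 = 32.35 in⁴
Effective length L_e = K·L = 0.7 × 205 = 143.5 in
P_cr = π²EI / L_e² = π² × 14800×10³ × 32.35 / 143.5² = 2.294×10^5 lb
Factor of safety n = P_cr / P = 229.44 / 178 = 1.29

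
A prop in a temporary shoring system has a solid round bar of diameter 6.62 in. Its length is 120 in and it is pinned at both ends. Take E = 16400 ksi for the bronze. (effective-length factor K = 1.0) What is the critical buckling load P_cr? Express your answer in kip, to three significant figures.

P_cr ≈ 1060 kip

I = πd⁴/64 = π×6.62⁴/64 = 94.28 in⁴
Effective length L_e = K·L = 1 × 120 = 120.0 in
P_cr = π²EI / L_e² = π² × 16400×10³ × 94.28 / 120.0² = 1.060×10^6 lb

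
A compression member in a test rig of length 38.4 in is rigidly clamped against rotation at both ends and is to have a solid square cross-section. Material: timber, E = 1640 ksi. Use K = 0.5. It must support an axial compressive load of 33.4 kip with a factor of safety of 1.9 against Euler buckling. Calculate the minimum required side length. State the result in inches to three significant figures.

a ≈ 2.04 in

Required P_cr = n·P = 1.9 × 33.4 = 63.46 kip
L_e = K·L = 0.5 × 38.4 = 19.20 in
Required I = P_cr·L_e²/(π²E) = 6.346×10^4 × 19.20² / (π² × 1.64×10^6) = 1.445 in⁴
Solid square: I = a⁴/12  ⇒  a = (12I)^(1/4) = (12×1.445)^(1/4) = 2.04 in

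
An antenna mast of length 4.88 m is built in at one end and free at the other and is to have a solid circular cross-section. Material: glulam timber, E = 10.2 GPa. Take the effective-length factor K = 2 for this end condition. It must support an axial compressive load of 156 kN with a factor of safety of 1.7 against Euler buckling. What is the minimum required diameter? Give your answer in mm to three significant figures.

d ≈ 267 mm

Required P_cr = n·P = 1.7 × 156 = 265.2 kN
L_e = K·L = 2 × 4.88 = 9.760 m
Required I = P_cr·L_e²/(π²E) = 2.652×10^5 × 9.760² / (π² × 1.02×10^10) = 2.509×10^-4 m⁴
I_req = 2.509×10^8 mm⁴
Solid circle: I = πd⁴/64  ⇒  d = (64I/π)^(1/4) = (64×2.509×10^8/π)^(1/4) = 267 mm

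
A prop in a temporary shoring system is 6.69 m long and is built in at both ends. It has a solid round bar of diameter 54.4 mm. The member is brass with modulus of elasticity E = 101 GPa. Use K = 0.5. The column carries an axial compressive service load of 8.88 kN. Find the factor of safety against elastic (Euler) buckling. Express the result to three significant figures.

I = πd⁴/64 = π×54.4⁴/64 = 4.299×10^5 mm⁴
I = 4.299×10^5 mm⁴ = 4.299×10^-7 m⁴
Effective length L_e = K·L = 0.5 × 6.69 = 3.345 m
P_cr = π²EI / L_e² = π² × 101×10⁹ × 4.299×10^-7 / 3.345² = 3.830×10^4 N
Factor of safety n = P_cr / P = 38.300 / 8.88 = 4.31

n ≈ 4.31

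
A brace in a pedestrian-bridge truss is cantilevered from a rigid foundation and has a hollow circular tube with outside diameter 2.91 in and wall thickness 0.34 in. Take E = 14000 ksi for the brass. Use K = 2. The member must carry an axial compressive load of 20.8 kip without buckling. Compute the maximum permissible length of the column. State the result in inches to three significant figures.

L_max ≈ 61.9 in

Inner diameter d_i = 2.91 − 2×0.34 = 2.230 in
I = π(d_o⁴ − d_i⁴)/64 = π(2.91⁴ − 2.230⁴)/64 = 2.306 in⁴
At the buckling limit P_cr = P = 2.080×10^4 lb
From P_cr = π²EI/(K·L)²:  L = (1/K)·√(π²EI/P_cr) = (1/2)·√(π²×1.40×10^7×2.306/2.080×10^4)
L = 61.9 in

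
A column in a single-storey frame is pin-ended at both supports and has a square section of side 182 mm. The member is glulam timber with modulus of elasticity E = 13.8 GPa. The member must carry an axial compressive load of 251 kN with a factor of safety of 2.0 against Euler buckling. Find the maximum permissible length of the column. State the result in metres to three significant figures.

I = a⁴/12 = 182⁴/12 = 9.143×10^7 mm⁴
I = 9.143×10^-5 m⁴
Required critical load P_cr = n·P = 2.0 × 251 = 502.0 kN = 5.020×10^5 N
From P_cr = π²EI/(K·L)²:  L = (1/K)·√(π²EI/P_cr) = (1/1)·√(π²×1.38×10^10×9.143×10^-5/5.020×10^5)
L = 4.98 m

L_max ≈ 4.98 m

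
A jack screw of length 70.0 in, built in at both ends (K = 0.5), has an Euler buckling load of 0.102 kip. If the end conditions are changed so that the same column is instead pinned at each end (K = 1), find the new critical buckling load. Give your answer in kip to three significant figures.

P_cr ∝ 1/K², so P_cr,new = P_cr,old × (K_old/K_new)² = 0.102 × (0.5/1)²
= 0.102 × 0.2500 = 0.0255 kip

P_cr ≈ 0.0255 kip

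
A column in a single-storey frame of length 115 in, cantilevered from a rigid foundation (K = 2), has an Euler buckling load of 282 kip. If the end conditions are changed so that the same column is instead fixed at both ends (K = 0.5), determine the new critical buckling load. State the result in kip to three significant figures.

P_cr ∝ 1/K², so P_cr,new = P_cr,old × (K_old/K_new)² = 282 × (2/0.5)²
= 282 × 16.00 = 4510 kip

P_cr ≈ 4510 kip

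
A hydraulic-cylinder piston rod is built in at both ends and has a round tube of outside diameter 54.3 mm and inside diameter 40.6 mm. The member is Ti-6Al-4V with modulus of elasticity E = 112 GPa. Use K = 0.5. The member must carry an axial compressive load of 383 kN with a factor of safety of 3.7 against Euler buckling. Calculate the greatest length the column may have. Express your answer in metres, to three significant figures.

L_max ≈ 0.957 m

d_o = 54.3 mm, d_i = 40.6 mm
I = π(d_o⁴ − d_i⁴)/64 = π(54.3⁴ − 40.60⁴)/64 = 2.934×10^5 mm⁴
I = 2.934×10^-7 m⁴
Required critical load P_cr = n·P = 3.7 × 383 = 1417 kN = 1.417×10^6 N
From P_cr = π²EI/(K·L)²:  L = (1/K)·√(π²EI/P_cr) = (1/0.5)·√(π²×1.12×10^11×2.934×10^-7/1.417×10^6)
L = 0.957 m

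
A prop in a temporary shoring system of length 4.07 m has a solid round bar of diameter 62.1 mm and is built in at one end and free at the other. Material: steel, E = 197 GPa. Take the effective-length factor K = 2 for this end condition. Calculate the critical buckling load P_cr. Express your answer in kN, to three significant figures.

I = πd⁴/64 = π×62.1⁴/64 = 7.300×10^5 mm⁴
I = 7.300×10^5 mm⁴ = 7.300×10^-7 m⁴
Effective length L_e = K·L = 2 × 4.07 = 8.140 m
P_cr = π²EI / L_e² = π² × 197×10⁹ × 7.300×10^-7 / 8.140² = 2.142×10^4 N

P_cr ≈ 21.4 kN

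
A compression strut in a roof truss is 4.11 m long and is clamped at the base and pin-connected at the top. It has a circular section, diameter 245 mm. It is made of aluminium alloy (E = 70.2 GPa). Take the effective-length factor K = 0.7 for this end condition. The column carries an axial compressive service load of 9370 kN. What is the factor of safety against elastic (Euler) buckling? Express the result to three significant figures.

n ≈ 1.58

I = πd⁴/64 = π×245⁴/64 = 1.769×10^8 mm⁴
I = 1.769×10^8 mm⁴ = 1.769×10^-4 m⁴
Effective length L_e = K·L = 0.7 × 4.11 = 2.877 m
P_cr = π²EI / L_e² = π² × 70.2×10⁹ × 1.769×10^-4 / 2.877² = 1.480×10^7 N
Factor of safety n = P_cr / P = 14804 / 9370 = 1.58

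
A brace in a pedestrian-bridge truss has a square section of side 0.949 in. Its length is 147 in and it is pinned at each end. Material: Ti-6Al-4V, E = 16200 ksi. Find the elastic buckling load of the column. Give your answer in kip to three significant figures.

I = a⁴/12 = 0.949⁴/12 = 6.759×10^-2 in⁴
Effective length L_e = K·L = 1 × 147 = 147.0 in
P_cr = π²EI / L_e² = π² × 16200×10³ × 6.759×10^-2 / 147.0² = 500.1 lb

P_cr ≈ 0.500 kip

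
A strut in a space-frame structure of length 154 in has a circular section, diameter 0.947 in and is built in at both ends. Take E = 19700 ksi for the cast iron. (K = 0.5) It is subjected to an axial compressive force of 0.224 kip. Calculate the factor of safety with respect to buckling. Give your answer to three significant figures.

I = πd⁴/64 = π×0.947⁴/64 = 3.948×10^-2 in⁴
Effective length L_e = K·L = 0.5 × 154 = 77.00 in
P_cr = π²EI / L_e² = π² × 19700×10³ × 3.948×10^-2 / 77.00² = 1.295×10^3 lb
Factor of safety n = P_cr / P = 1.2947 / 0.224 = 5.78

n ≈ 5.78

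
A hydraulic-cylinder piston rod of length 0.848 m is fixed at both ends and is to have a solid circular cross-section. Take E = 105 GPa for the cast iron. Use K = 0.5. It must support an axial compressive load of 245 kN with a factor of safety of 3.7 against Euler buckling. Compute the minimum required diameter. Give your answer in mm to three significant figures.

d ≈ 42.3 mm

Required P_cr = n·P = 3.7 × 245 = 906.5 kN
L_e = K·L = 0.5 × 0.848 = 0.4240 m
Required I = P_cr·L_e²/(π²E) = 9.065×10^5 × 0.4240² / (π² × 1.05×10^11) = 1.573×10^-7 m⁴
I_req = 1.573×10^5 mm⁴
Solid circle: I = πd⁴/64  ⇒  d = (64I/π)^(1/4) = (64×1.573×10^5/π)^(1/4) = 42.3 mm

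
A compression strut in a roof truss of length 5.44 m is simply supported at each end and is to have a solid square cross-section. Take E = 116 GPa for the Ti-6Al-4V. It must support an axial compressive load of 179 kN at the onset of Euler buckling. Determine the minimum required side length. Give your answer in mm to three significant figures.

a ≈ 86.3 mm

L_e = K·L = 1 × 5.44 = 5.440 m
Required I = P_cr·L_e²/(π²E) = 1.790×10^5 × 5.440² / (π² × 1.16×10^11) = 4.627×10^-6 m⁴
I_req = 4.627×10^6 mm⁴
Solid square: I = a⁴/12  ⇒  a = (12I)^(1/4) = (12×4.627×10^6)^(1/4) = 86.3 mm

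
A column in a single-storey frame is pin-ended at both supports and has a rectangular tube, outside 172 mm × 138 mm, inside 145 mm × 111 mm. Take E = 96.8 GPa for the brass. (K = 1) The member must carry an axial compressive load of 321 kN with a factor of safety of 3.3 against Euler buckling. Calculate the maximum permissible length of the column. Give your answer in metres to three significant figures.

L_max ≈ 4.37 m

Weak-axis I_min = (h_o·b_o³ − h_i·b_i³)/12 with b_o = 138, b_i = 111.0 mm (shorter outer/inner sides).
I_min = (172×138³ − 145.0×111.0³)/12 = 2.114×10^7 mm⁴
I = 2.114×10^-5 m⁴
Required critical load P_cr = n·P = 3.3 × 321 = 1059 kN = 1.059×10^6 N
From P_cr = π²EI/(K·L)²:  L = (1/K)·√(π²EI/P_cr) = (1/1)·√(π²×9.68×10^10×2.114×10^-5/1.059×10^6)
L = 4.37 m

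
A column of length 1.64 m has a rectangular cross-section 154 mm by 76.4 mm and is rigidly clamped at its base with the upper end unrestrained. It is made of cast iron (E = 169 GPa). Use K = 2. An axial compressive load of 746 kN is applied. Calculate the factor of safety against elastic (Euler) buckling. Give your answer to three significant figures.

n ≈ 1.19

Buckling occurs about the weak axis: I_min = h·b³/12 with b = 76.4 mm (the shorter side).
I_min = 154×76.4³/12 = 5.723×10^6 mm⁴
I = 5.723×10^6 mm⁴ = 5.723×10^-6 m⁴
Effective length L_e = K·L = 2 × 1.64 = 3.280 m
P_cr = π²EI / L_e² = π² × 169×10⁹ × 5.723×10^-6 / 3.280² = 8.873×10^5 N
Factor of safety n = P_cr / P = 887.28 / 746 = 1.19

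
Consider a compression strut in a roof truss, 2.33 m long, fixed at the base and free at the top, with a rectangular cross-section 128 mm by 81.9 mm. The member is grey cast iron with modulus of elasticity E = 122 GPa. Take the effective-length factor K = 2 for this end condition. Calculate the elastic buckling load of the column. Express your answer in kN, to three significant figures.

Buckling occurs about the weak axis: I_min = h·b³/12 with b = 81.9 mm (the shorter side).
I_min = 128×81.9³/12 = 5.860×10^6 mm⁴
I = 5.860×10^6 mm⁴ = 5.860×10^-6 m⁴
Effective length L_e = K·L = 2 × 2.33 = 4.660 m
P_cr = π²EI / L_e² = π² × 122×10⁹ × 5.860×10^-6 / 4.660² = 3.249×10^5 N

P_cr ≈ 325 kN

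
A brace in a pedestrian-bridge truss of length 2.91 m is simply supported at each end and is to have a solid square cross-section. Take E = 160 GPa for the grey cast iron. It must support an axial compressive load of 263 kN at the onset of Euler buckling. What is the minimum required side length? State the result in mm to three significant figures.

a ≈ 64.1 mm

L_e = K·L = 1 × 2.91 = 2.910 m
Required I = P_cr·L_e²/(π²E) = 2.630×10^5 × 2.910² / (π² × 1.60×10^11) = 1.410×10^-6 m⁴
I_req = 1.410×10^6 mm⁴
Solid square: I = a⁴/12  ⇒  a = (12I)^(1/4) = (12×1.410×10^6)^(1/4) = 64.1 mm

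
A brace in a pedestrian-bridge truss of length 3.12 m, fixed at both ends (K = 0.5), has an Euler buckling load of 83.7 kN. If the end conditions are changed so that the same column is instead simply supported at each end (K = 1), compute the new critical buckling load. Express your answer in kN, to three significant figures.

P_cr ∝ 1/K², so P_cr,new = P_cr,old × (K_old/K_new)² = 83.7 × (0.5/1)²
= 83.7 × 0.2500 = 20.9 kN

P_cr ≈ 20.9 kN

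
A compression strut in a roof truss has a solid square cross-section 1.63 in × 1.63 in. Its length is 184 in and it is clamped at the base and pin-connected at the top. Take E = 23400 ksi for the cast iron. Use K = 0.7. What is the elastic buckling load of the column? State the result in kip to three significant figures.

I = a⁴/12 = 1.63⁴/12 = 0.5883 in⁴
Effective length L_e = K·L = 0.7 × 184 = 128.8 in
P_cr = π²EI / L_e² = π² × 23400×10³ × 0.5883 / 128.8² = 8.189×10^3 lb

P_cr ≈ 8.19 kip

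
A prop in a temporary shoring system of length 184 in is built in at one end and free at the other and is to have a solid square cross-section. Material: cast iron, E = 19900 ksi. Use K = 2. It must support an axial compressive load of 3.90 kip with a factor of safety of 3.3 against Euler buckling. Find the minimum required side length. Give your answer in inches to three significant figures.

a ≈ 3.21 in

Required P_cr = n·P = 3.3 × 3.90 = 12.87 kip
L_e = K·L = 2 × 184 = 368.0 in
Required I = P_cr·L_e²/(π²E) = 1.287×10^4 × 368.0² / (π² × 1.99×10^7) = 8.874 in⁴
Solid square: I = a⁴/12  ⇒  a = (12I)^(1/4) = (12×8.874)^(1/4) = 3.21 in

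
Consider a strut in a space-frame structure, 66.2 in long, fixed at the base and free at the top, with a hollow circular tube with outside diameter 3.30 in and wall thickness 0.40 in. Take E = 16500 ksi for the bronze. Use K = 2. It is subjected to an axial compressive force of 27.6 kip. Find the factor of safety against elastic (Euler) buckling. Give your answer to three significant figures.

n ≈ 1.31

Inner diameter d_i = 3.30 − 2×0.40 = 2.500 in
I = π(d_o⁴ − d_i⁴)/64 = π(3.30⁴ − 2.500⁴)/64 = 3.904 in⁴
Effective length L_e = K·L = 2 × 66.2 = 132.4 in
P_cr = π²EI / L_e² = π² × 16500×10³ × 3.904 / 132.4² = 3.627×10^4 lb
Factor of safety n = P_cr / P = 36.267 / 27.6 = 1.31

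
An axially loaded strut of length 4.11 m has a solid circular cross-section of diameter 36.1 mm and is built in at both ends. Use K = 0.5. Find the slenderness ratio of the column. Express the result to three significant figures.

λ ≈ 228

For a solid circle r = d/4 = 36.1/4 = 9.025 mm
L_e = K·L = 0.5 × 4.11 m = 2.055 m = 2055.0 mm
λ = L_e / r_min = 2055.0 / 9.025 = 228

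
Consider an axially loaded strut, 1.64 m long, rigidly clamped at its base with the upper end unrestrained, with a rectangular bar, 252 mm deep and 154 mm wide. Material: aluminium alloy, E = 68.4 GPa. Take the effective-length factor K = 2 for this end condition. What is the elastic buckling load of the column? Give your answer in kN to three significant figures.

P_cr ≈ 4810 kN

Buckling occurs about the weak axis: I_min = h·b³/12 with b = 154 mm (the shorter side).
I_min = 252×154³/12 = 7.670×10^7 mm⁴
I = 7.670×10^7 mm⁴ = 7.670×10^-5 m⁴
Effective length L_e = K·L = 2 × 1.64 = 3.280 m
P_cr = π²EI / L_e² = π² × 68.4×10⁹ × 7.670×10^-5 / 3.280² = 4.813×10^6 N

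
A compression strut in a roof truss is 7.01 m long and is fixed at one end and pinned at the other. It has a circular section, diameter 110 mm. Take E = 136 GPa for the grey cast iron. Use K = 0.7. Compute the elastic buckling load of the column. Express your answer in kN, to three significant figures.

I = πd⁴/64 = π×110⁴/64 = 7.187×10^6 mm⁴
I = 7.187×10^6 mm⁴ = 7.187×10^-6 m⁴
Effective length L_e = K·L = 0.7 × 7.01 = 4.907 m
P_cr = π²EI / L_e² = π² × 136×10⁹ × 7.187×10^-6 / 4.907² = 4.006×10^5 N

P_cr ≈ 401 kN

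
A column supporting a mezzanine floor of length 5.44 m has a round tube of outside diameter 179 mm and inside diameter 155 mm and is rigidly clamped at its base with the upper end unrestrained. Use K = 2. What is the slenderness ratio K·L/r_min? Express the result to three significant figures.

λ ≈ 184

d_o = 179 mm, d_i = 155 mm
I = π(d_o⁴ − d_i⁴)/64 = π(179⁴ − 155.0⁴)/64 = 2.206×10^7 mm⁴
A = 6.296×10^3 mm²;  r_min = √(I/A) = √(2.206×10^7/6.296×10^3) = 59.20 mm
L_e = K·L = 2 × 5.44 m = 10.88 m = 10880 mm
λ = L_e / r_min = 10880 / 59.20 = 184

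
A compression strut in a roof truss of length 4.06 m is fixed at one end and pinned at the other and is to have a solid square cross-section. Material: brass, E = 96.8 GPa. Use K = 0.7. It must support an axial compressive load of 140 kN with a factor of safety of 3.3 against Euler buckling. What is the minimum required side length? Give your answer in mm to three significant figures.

a ≈ 82.7 mm

Required P_cr = n·P = 3.3 × 140 = 462.0 kN
L_e = K·L = 0.7 × 4.06 = 2.842 m
Required I = P_cr·L_e²/(π²E) = 4.620×10^5 × 2.842² / (π² × 9.68×10^10) = 3.906×10^-6 m⁴
I_req = 3.906×10^6 mm⁴
Solid square: I = a⁴/12  ⇒  a = (12I)^(1/4) = (12×3.906×10^6)^(1/4) = 82.7 mm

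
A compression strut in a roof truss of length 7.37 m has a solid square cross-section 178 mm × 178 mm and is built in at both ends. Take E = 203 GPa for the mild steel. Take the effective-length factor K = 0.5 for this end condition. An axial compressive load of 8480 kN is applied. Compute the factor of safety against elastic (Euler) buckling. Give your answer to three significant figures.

n ≈ 1.46

I = a⁴/12 = 178⁴/12 = 8.366×10^7 mm⁴
I = 8.366×10^7 mm⁴ = 8.366×10^-5 m⁴
Effective length L_e = K·L = 0.5 × 7.37 = 3.685 m
P_cr = π²EI / L_e² = π² × 203×10⁹ × 8.366×10^-5 / 3.685² = 1.234×10^7 N
Factor of safety n = P_cr / P = 12343 / 8480 = 1.46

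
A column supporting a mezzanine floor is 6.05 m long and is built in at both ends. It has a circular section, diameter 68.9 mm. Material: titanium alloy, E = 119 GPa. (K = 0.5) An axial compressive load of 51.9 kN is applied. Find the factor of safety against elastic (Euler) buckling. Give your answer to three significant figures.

n ≈ 2.74

I = πd⁴/64 = π×68.9⁴/64 = 1.106×10^6 mm⁴
I = 1.106×10^6 mm⁴ = 1.106×10^-6 m⁴
Effective length L_e = K·L = 0.5 × 6.05 = 3.025 m
P_cr = π²EI / L_e² = π² × 119×10⁹ × 1.106×10^-6 / 3.025² = 1.420×10^5 N
Factor of safety n = P_cr / P = 141.99 / 51.9 = 2.74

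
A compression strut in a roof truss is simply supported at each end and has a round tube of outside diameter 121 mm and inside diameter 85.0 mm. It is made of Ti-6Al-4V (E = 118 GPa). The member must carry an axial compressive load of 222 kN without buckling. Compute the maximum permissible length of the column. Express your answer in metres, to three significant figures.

L_max ≈ 6.46 m

d_o = 121 mm, d_i = 85.0 mm
I = π(d_o⁴ − d_i⁴)/64 = π(121⁴ − 85.00⁴)/64 = 7.960×10^6 mm⁴
I = 7.960×10^-6 m⁴
At the buckling limit P_cr = P = 2.220×10^5 N
From P_cr = π²EI/(K·L)²:  L = (1/K)·√(π²EI/P_cr) = (1/1)·√(π²×1.18×10^11×7.960×10^-6/2.220×10^5)
L = 6.46 m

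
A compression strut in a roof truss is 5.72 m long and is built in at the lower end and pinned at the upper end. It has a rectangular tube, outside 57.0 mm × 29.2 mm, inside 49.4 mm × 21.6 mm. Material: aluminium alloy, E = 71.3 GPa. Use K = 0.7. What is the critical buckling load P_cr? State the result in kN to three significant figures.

P_cr ≈ 3.37 kN

Weak-axis I_min = (h_o·b_o³ − h_i·b_i³)/12 with b_o = 29.2, b_i = 21.60 mm (shorter outer/inner sides).
I_min = (57.0×29.2³ − 49.40×21.60³)/12 = 7.677×10^4 mm⁴
I = 7.677×10^4 mm⁴ = 7.677×10^-8 m⁴
Effective length L_e = K·L = 0.7 × 5.72 = 4.004 m
P_cr = π²EI / L_e² = π² × 71.3×10⁹ × 7.677×10^-8 / 4.004² = 3.370×10^3 N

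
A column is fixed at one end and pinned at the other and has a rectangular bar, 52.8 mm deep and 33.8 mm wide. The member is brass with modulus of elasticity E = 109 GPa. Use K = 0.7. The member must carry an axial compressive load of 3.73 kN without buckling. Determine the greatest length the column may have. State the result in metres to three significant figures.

Buckling occurs about the weak axis: I_min = h·b³/12 with b = 33.8 mm (the shorter side).
I_min = 52.8×33.8³/12 = 1.699×10^5 mm⁴
I = 1.699×10^-7 m⁴
At the buckling limit P_cr = P = 3.730×10^3 N
From P_cr = π²EI/(K·L)²:  L = (1/K)·√(π²EI/P_cr) = (1/0.7)·√(π²×1.09×10^11×1.699×10^-7/3.730×10^3)
L = 10.0 m

L_max ≈ 10.0 m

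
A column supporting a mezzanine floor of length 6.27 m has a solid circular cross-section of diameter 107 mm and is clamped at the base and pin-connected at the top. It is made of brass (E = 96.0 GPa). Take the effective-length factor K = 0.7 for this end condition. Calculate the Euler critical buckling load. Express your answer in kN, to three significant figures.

I = πd⁴/64 = π×107⁴/64 = 6.434×10^6 mm⁴
I = 6.434×10^6 mm⁴ = 6.434×10^-6 m⁴
Effective length L_e = K·L = 0.7 × 6.27 = 4.389 m
P_cr = π²EI / L_e² = π² × 96.0×10⁹ × 6.434×10^-6 / 4.389² = 3.165×10^5 N

P_cr ≈ 316 kN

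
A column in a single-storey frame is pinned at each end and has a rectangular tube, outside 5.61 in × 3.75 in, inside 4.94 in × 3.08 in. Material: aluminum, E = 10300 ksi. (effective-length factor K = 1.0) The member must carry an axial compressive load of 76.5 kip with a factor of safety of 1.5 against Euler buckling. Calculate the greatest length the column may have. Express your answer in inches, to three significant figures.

L_max ≈ 106 in

Weak-axis I_min = (h_o·b_o³ − h_i·b_i³)/12 with b_o = 3.75, b_i = 3.080 in (shorter outer/inner sides).
I_min = (5.61×3.75³ − 4.940×3.080³)/12 = 12.63 in⁴
Required critical load P_cr = n·P = 1.5 × 76.5 = 114.8 kip = 1.147×10^5 lb
From P_cr = π²EI/(K·L)²:  L = (1/K)·√(π²EI/P_cr) = (1/1)·√(π²×1.03×10^7×12.63/1.147×10^5)
L = 106 in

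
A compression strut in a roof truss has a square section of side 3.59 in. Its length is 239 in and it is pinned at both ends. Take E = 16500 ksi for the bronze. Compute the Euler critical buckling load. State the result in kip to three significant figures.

I = a⁴/12 = 3.59⁴/12 = 13.84 in⁴
Effective length L_e = K·L = 1 × 239 = 239.0 in
P_cr = π²EI / L_e² = π² × 16500×10³ × 13.84 / 239.0² = 3.946×10^4 lb

P_cr ≈ 39.5 kip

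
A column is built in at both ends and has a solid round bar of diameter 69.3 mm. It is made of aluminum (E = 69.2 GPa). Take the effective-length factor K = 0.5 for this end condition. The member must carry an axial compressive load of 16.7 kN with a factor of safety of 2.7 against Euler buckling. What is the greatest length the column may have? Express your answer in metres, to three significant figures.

I = πd⁴/64 = π×69.3⁴/64 = 1.132×10^6 mm⁴
I = 1.132×10^-6 m⁴
Required critical load P_cr = n·P = 2.7 × 16.7 = 45.09 kN = 4.509×10^4 N
From P_cr = π²EI/(K·L)²:  L = (1/K)·√(π²EI/P_cr) = (1/0.5)·√(π²×6.92×10^10×1.132×10^-6/4.509×10^4)
L = 8.28 m

L_max ≈ 8.28 m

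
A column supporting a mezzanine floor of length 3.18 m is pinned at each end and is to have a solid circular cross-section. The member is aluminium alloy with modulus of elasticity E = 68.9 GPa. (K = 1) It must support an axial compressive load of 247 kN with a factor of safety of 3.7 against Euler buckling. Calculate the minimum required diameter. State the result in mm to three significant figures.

d ≈ 129 mm

Required P_cr = n·P = 3.7 × 247 = 913.9 kN
L_e = K·L = 1 × 3.18 = 3.180 m
Required I = P_cr·L_e²/(π²E) = 9.139×10^5 × 3.180² / (π² × 6.89×10^10) = 1.359×10^-5 m⁴
I_req = 1.359×10^7 mm⁴
Solid circle: I = πd⁴/64  ⇒  d = (64I/π)^(1/4) = (64×1.359×10^7/π)^(1/4) = 129 mm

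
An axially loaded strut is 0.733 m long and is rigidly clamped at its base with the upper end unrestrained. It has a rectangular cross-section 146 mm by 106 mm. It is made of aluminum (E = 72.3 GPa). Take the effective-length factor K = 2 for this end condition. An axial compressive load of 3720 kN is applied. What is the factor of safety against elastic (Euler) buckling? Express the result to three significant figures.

n ≈ 1.29

Buckling occurs about the weak axis: I_min = h·b³/12 with b = 106 mm (the shorter side).
I_min = 146×106³/12 = 1.449×10^7 mm⁴
I = 1.449×10^7 mm⁴ = 1.449×10^-5 m⁴
Effective length L_e = K·L = 2 × 0.733 = 1.466 m
P_cr = π²EI / L_e² = π² × 72.3×10⁹ × 1.449×10^-5 / 1.466² = 4.811×10^6 N
Factor of safety n = P_cr / P = 4811.3 / 3720 = 1.29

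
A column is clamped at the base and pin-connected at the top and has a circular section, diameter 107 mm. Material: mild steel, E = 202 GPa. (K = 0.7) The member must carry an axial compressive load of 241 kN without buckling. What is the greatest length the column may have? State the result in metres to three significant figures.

L_max ≈ 10.4 m

I = πd⁴/64 = π×107⁴/64 = 6.434×10^6 mm⁴
I = 6.434×10^-6 m⁴
At the buckling limit P_cr = P = 2.410×10^5 N
From P_cr = π²EI/(K·L)²:  L = (1/K)·√(π²EI/P_cr) = (1/0.7)·√(π²×2.02×10^11×6.434×10^-6/2.410×10^5)
L = 10.4 m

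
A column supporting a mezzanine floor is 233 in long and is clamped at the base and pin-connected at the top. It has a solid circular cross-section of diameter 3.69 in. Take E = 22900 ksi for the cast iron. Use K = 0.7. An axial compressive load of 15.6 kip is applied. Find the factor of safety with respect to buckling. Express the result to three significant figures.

I = πd⁴/64 = π×3.69⁴/64 = 9.101 in⁴
Effective length L_e = K·L = 0.7 × 233 = 163.1 in
P_cr = π²EI / L_e² = π² × 22900×10³ × 9.101 / 163.1² = 7.732×10^4 lb
Factor of safety n = P_cr / P = 77.322 / 15.6 = 4.96

n ≈ 4.96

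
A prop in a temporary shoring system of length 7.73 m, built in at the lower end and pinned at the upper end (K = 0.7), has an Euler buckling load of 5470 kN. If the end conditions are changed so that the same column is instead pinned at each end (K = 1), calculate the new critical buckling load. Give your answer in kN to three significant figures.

P_cr ∝ 1/K², so P_cr,new = P_cr,old × (K_old/K_new)² = 5470 × (0.7/1)²
= 5470 × 0.4900 = 2680 kN

P_cr ≈ 2680 kN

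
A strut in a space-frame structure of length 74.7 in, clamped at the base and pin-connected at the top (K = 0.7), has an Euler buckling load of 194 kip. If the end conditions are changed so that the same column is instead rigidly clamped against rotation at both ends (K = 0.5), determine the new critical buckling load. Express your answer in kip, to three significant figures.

P_cr ≈ 380 kip

P_cr ∝ 1/K², so P_cr,new = P_cr,old × (K_old/K_new)² = 194 × (0.7/0.5)²
= 194 × 1.960 = 380 kip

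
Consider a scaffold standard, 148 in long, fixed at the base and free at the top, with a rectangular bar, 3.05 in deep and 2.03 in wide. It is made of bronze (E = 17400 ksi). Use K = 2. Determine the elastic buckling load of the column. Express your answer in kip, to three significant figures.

Buckling occurs about the weak axis: I_min = h·b³/12 with b = 2.03 in (the shorter side).
I_min = 3.05×2.03³/12 = 2.126 in⁴
Effective length L_e = K·L = 2 × 148 = 296.0 in
P_cr = π²EI / L_e² = π² × 17400×10³ × 2.126 / 296.0² = 4.167×10^3 lb

P_cr ≈ 4.17 kip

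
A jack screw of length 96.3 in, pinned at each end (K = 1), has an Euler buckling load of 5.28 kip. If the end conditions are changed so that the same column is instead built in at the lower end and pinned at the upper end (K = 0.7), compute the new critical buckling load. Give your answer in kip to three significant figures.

P_cr ∝ 1/K², so P_cr,new = P_cr,old × (K_old/K_new)² = 5.28 × (1/0.7)²
= 5.28 × 2.041 = 10.8 kip

P_cr ≈ 10.8 kip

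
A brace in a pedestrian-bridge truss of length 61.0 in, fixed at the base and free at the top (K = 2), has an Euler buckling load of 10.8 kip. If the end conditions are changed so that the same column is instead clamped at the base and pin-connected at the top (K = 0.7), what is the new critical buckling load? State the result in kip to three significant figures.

P_cr ≈ 88.2 kip

P_cr ∝ 1/K², so P_cr,new = P_cr,old × (K_old/K_new)² = 10.8 × (2/0.7)²
= 10.8 × 8.163 = 88.2 kip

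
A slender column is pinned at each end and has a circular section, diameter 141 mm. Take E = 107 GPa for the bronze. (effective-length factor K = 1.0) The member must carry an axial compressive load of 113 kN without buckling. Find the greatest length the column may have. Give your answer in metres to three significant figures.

L_max ≈ 13.5 m

I = πd⁴/64 = π×141⁴/64 = 1.940×10^7 mm⁴
I = 1.940×10^-5 m⁴
At the buckling limit P_cr = P = 1.130×10^5 N
From P_cr = π²EI/(K·L)²:  L = (1/K)·√(π²EI/P_cr) = (1/1)·√(π²×1.07×10^11×1.940×10^-5/1.130×10^5)
L = 13.5 m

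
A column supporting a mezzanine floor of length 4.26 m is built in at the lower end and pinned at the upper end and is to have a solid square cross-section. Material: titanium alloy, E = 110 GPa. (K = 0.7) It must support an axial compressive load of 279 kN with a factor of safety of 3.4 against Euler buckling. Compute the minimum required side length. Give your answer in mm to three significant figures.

Required P_cr = n·P = 3.4 × 279 = 948.6 kN
L_e = K·L = 0.7 × 4.26 = 2.982 m
Required I = P_cr·L_e²/(π²E) = 9.486×10^5 × 2.982² / (π² × 1.10×10^11) = 7.770×10^-6 m⁴
I_req = 7.770×10^6 mm⁴
Solid square: I = a⁴/12  ⇒  a = (12I)^(1/4) = (12×7.770×10^6)^(1/4) = 98.3 mm

a ≈ 98.3 mm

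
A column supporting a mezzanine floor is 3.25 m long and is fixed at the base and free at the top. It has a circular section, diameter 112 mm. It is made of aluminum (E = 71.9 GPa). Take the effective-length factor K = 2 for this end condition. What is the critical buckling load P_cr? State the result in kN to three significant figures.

I = πd⁴/64 = π×112⁴/64 = 7.724×10^6 mm⁴
I = 7.724×10^6 mm⁴ = 7.724×10^-6 m⁴
Effective length L_e = K·L = 2 × 3.25 = 6.500 m
P_cr = π²EI / L_e² = π² × 71.9×10⁹ × 7.724×10^-6 / 6.500² = 1.297×10^5 N

P_cr ≈ 130 kN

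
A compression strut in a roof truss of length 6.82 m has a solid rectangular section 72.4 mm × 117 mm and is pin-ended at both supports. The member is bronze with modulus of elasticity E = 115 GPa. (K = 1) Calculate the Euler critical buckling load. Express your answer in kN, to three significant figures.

P_cr ≈ 90.3 kN

Buckling occurs about the weak axis: I_min = h·b³/12 with b = 72.4 mm (the shorter side).
I_min = 117×72.4³/12 = 3.700×10^6 mm⁴
I = 3.700×10^6 mm⁴ = 3.700×10^-6 m⁴
Effective length L_e = K·L = 1 × 6.82 = 6.820 m
P_cr = π²EI / L_e² = π² × 115×10⁹ × 3.700×10^-6 / 6.820² = 9.029×10^4 N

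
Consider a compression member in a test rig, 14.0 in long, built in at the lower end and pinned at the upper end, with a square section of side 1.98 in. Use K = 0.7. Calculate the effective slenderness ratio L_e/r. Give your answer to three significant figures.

λ ≈ 17.1

I = a⁴/12 = 1.98⁴/12 = 1.281 in⁴
A = 3.920 in²;  r_min = √(I/A) = √(1.281/3.920) = 0.5716 in
L_e = K·L = 0.7 × 14.0 = 9.800 in
λ = L_e / r_min = 9.8000 / 0.5716 = 17.1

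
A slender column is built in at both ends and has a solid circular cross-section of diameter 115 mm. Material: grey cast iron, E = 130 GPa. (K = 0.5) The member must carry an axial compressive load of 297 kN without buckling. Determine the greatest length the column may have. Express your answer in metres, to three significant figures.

I = πd⁴/64 = π×115⁴/64 = 8.585×10^6 mm⁴
I = 8.585×10^-6 m⁴
At the buckling limit P_cr = P = 2.970×10^5 N
From P_cr = π²EI/(K·L)²:  L = (1/K)·√(π²EI/P_cr) = (1/0.5)·√(π²×1.30×10^11×8.585×10^-6/2.970×10^5)
L = 12.2 m

L_max ≈ 12.2 m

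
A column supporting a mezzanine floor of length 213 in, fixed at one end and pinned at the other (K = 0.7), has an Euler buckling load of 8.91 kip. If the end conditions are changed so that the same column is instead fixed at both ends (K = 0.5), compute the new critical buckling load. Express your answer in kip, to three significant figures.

P_cr ∝ 1/K², so P_cr,new = P_cr,old × (K_old/K_new)² = 8.91 × (0.7/0.5)²
= 8.91 × 1.960 = 17.5 kip

P_cr ≈ 17.5 kip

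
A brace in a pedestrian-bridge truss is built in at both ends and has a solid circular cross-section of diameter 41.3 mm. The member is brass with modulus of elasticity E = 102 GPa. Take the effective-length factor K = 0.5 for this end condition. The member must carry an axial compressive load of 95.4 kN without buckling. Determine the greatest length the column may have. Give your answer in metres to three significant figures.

I = πd⁴/64 = π×41.3⁴/64 = 1.428×10^5 mm⁴
I = 1.428×10^-7 m⁴
At the buckling limit P_cr = P = 9.540×10^4 N
From P_cr = π²EI/(K·L)²:  L = (1/K)·√(π²EI/P_cr) = (1/0.5)·√(π²×1.02×10^11×1.428×10^-7/9.540×10^4)
L = 2.46 m

L_max ≈ 2.46 m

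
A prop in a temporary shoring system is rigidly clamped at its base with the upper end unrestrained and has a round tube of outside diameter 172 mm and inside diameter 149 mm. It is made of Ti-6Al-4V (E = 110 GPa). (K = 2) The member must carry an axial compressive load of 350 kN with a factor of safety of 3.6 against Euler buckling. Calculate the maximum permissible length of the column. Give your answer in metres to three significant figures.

L_max ≈ 2.01 m

d_o = 172 mm, d_i = 149 mm
I = π(d_o⁴ − d_i⁴)/64 = π(172⁴ − 149.0⁴)/64 = 1.877×10^7 mm⁴
I = 1.877×10^-5 m⁴
Required critical load P_cr = n·P = 3.6 × 350 = 1260 kN = 1.260×10^6 N
From P_cr = π²EI/(K·L)²:  L = (1/K)·√(π²EI/P_cr) = (1/2)·√(π²×1.10×10^11×1.877×10^-5/1.260×10^6)
L = 2.01 m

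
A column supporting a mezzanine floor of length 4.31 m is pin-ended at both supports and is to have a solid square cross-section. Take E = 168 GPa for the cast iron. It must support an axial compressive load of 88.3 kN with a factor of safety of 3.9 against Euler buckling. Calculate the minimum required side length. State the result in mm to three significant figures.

a ≈ 82.5 mm

Required P_cr = n·P = 3.9 × 88.3 = 344.4 kN
L_e = K·L = 1 × 4.31 = 4.310 m
Required I = P_cr·L_e²/(π²E) = 3.444×10^5 × 4.310² / (π² × 1.68×10^11) = 3.858×10^-6 m⁴
I_req = 3.858×10^6 mm⁴
Solid square: I = a⁴/12  ⇒  a = (12I)^(1/4) = (12×3.858×10^6)^(1/4) = 82.5 mm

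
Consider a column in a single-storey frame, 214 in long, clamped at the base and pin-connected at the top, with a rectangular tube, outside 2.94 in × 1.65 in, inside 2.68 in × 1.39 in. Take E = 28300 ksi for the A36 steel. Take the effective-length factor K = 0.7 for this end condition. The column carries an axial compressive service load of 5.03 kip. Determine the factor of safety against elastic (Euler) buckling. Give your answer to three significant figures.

Weak-axis I_min = (h_o·b_o³ − h_i·b_i³)/12 with b_o = 1.65, b_i = 1.390 in (shorter outer/inner sides).
I_min = (2.94×1.65³ − 2.680×1.390³)/12 = 0.5008 in⁴
Effective length L_e = K·L = 0.7 × 214 = 149.8 in
P_cr = π²EI / L_e² = π² × 28300×10³ × 0.5008 / 149.8² = 6.233×10^3 lb
Factor of safety n = P_cr / P = 6.2332 / 5.03 = 1.24

n ≈ 1.24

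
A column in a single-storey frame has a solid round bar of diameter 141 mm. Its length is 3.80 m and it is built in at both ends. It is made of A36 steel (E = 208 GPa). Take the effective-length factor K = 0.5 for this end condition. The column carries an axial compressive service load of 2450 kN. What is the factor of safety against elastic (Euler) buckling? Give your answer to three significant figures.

n ≈ 4.50

I = πd⁴/64 = π×141⁴/64 = 1.940×10^7 mm⁴
I = 1.940×10^7 mm⁴ = 1.940×10^-5 m⁴
Effective length L_e = K·L = 0.5 × 3.80 = 1.900 m
P_cr = π²EI / L_e² = π² × 208×10⁹ × 1.940×10^-5 / 1.900² = 1.103×10^7 N
Factor of safety n = P_cr / P = 11033 / 2450 = 4.50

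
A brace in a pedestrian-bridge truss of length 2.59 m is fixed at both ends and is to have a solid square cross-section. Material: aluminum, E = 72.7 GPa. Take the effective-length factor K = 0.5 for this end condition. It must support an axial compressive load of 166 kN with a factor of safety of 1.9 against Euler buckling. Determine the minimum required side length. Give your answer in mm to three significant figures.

a ≈ 54.5 mm

Required P_cr = n·P = 1.9 × 166 = 315.4 kN
L_e = K·L = 0.5 × 2.59 = 1.295 m
Required I = P_cr·L_e²/(π²E) = 3.154×10^5 × 1.295² / (π² × 7.27×10^10) = 7.372×10^-7 m⁴
I_req = 7.372×10^5 mm⁴
Solid square: I = a⁴/12  ⇒  a = (12I)^(1/4) = (12×7.372×10^5)^(1/4) = 54.5 mm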